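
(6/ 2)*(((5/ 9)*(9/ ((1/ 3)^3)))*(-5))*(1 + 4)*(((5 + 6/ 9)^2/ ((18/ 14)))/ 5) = -50575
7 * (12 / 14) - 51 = -45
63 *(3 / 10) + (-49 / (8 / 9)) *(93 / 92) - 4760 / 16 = -1230313 / 3680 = -334.32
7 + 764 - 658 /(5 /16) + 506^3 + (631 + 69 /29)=18785259643 /145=129553514.78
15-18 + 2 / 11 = -31 / 11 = -2.82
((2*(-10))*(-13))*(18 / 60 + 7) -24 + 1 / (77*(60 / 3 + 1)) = 1874.00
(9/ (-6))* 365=-1095/ 2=-547.50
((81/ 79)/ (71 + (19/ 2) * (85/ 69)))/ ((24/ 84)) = 39123/ 901627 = 0.04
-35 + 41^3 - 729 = 68157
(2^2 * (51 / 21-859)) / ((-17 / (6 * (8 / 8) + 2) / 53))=10169216 / 119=85455.60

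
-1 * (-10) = 10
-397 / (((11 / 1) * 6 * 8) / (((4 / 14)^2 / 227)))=-397 / 1468236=-0.00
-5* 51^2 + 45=-12960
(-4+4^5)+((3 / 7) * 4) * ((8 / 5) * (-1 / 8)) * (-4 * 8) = 36084 / 35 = 1030.97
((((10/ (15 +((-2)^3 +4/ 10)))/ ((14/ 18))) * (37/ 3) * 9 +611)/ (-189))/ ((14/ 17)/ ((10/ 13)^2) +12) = -0.32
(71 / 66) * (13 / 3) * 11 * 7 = 6461 / 18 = 358.94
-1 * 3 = -3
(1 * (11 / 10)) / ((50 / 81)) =891 / 500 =1.78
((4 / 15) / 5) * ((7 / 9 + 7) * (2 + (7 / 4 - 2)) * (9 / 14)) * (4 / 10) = 14 / 75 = 0.19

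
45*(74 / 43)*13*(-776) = -781233.49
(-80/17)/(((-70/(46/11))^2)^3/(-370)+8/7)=6134607240160/77505582762409979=0.00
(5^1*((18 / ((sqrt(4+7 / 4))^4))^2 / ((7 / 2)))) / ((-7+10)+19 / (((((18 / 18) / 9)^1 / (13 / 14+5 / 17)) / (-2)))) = -1175040 / 1152105397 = -0.00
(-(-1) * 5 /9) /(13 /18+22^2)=2 /1745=0.00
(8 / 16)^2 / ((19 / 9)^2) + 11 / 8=4133 / 2888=1.43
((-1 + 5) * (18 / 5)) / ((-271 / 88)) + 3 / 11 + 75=1052244 / 14905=70.60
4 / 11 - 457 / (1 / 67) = -336805 / 11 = -30618.64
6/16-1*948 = -7581/8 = -947.62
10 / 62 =5 / 31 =0.16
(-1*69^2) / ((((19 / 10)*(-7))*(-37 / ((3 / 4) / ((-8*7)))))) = 71415 / 551152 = 0.13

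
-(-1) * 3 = 3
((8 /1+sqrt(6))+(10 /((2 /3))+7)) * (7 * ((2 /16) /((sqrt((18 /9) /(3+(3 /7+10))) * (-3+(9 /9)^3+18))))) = sqrt(329) * (sqrt(6)+30) /128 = 4.60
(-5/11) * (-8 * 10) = 400/11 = 36.36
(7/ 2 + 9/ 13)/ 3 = 1.40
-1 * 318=-318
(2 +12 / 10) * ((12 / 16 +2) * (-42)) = -1848 / 5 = -369.60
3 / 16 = 0.19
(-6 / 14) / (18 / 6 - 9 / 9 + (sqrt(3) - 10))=0.07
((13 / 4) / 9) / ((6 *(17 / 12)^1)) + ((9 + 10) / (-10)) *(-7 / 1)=10207 / 765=13.34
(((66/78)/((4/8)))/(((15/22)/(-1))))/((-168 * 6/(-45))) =-121/1092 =-0.11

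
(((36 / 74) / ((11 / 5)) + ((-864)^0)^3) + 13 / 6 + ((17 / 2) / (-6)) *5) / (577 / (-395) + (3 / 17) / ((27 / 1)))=363597105 / 143078408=2.54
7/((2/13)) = 91/2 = 45.50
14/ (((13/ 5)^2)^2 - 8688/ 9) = -3750/ 246331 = -0.02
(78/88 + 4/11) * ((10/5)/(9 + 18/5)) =25/126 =0.20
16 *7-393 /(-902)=101417 /902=112.44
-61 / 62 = -0.98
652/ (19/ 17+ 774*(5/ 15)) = 11084/ 4405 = 2.52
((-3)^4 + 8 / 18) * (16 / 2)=5864 / 9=651.56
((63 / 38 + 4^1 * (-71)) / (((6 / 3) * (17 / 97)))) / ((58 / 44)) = -11447843 / 18734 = -611.07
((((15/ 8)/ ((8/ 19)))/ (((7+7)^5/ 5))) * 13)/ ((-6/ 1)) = -6175/ 68841472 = -0.00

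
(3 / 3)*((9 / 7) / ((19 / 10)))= 90 / 133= 0.68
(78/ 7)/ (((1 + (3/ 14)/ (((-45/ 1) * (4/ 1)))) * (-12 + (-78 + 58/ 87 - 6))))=-1080/ 9229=-0.12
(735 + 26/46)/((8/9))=76131/92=827.51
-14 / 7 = -2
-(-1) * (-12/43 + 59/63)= 1781/2709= 0.66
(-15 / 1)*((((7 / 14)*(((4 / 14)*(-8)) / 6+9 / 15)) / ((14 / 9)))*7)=-207 / 28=-7.39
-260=-260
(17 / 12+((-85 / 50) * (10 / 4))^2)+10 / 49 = 46295 / 2352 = 19.68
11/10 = 1.10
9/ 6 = 3/ 2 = 1.50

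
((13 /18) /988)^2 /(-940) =-1 /1759138560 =-0.00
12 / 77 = 0.16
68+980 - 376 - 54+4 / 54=16688 / 27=618.07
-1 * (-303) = 303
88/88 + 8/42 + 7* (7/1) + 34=1768/21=84.19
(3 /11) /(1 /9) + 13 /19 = 656 /209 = 3.14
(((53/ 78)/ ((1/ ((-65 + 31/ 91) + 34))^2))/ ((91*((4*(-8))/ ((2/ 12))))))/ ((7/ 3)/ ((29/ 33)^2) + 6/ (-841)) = -642519795/ 52979055584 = -0.01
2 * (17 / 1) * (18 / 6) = 102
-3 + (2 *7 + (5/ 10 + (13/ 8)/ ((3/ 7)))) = 367/ 24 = 15.29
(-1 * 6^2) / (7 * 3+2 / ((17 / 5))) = -1.67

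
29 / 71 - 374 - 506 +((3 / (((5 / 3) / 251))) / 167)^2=-43180079724 / 49502975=-872.27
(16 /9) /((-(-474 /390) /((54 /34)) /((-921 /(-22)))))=1436760 /14773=97.26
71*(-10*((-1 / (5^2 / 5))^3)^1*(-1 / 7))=-0.81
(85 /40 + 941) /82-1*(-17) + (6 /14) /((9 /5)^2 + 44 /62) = 402145819 /14056112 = 28.61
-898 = -898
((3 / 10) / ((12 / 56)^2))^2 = 9604 / 225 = 42.68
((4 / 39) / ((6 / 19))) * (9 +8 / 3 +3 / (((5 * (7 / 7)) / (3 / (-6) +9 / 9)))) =6821 / 1755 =3.89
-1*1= -1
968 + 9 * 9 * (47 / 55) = 57047 / 55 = 1037.22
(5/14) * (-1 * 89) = -445/14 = -31.79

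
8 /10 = 4 /5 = 0.80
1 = 1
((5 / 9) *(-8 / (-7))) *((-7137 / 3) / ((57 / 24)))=-253760 / 399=-635.99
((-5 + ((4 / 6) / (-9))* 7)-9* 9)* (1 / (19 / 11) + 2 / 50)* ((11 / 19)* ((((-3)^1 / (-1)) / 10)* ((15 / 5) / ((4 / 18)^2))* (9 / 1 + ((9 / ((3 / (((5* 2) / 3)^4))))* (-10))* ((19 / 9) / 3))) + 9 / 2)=595911287944 / 406125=1467310.03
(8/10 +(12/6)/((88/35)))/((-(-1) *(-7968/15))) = -0.00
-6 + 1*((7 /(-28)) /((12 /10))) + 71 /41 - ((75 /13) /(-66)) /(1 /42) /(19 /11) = -571435 /243048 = -2.35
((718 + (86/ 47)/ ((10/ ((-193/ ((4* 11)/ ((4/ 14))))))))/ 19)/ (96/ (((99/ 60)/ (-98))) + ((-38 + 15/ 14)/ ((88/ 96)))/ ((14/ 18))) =-181832847/ 27693698140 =-0.01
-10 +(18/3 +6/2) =-1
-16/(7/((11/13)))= -176/91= -1.93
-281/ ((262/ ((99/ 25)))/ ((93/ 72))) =-287463/ 52400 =-5.49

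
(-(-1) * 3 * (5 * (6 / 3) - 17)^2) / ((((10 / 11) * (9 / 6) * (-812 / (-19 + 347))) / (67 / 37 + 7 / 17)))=-8826972 / 91205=-96.78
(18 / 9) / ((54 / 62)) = 62 / 27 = 2.30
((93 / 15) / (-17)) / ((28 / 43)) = -1333 / 2380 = -0.56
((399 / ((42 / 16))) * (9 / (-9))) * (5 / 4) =-190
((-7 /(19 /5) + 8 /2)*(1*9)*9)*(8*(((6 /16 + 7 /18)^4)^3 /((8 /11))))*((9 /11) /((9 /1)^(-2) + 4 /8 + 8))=31414932481826416015625 /4305913304274532564992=7.30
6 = 6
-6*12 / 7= -72 / 7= -10.29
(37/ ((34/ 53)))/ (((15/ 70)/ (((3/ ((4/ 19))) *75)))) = 19560975/ 68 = 287661.40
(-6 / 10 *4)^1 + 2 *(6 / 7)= -0.69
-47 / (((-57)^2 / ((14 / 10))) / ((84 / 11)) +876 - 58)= -9212 / 219893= -0.04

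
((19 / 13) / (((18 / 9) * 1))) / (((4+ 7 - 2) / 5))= 95 / 234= 0.41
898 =898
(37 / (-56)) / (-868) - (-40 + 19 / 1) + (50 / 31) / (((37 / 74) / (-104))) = -15286395 / 48608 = -314.48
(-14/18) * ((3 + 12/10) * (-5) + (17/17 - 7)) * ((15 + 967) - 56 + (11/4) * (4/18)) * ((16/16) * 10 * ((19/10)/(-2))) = -2218307/12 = -184858.92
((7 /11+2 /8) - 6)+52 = 46.89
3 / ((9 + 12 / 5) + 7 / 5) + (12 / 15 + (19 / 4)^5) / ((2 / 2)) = 12385791 / 5120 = 2419.10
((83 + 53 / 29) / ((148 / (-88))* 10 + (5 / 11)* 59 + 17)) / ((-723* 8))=-205 / 377406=-0.00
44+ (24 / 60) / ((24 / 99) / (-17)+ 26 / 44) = 144584 / 3235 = 44.69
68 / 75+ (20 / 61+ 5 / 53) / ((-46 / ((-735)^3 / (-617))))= -40643328153217 / 6881925450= -5905.81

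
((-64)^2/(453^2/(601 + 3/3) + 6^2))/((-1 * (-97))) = 2465792/22007457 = 0.11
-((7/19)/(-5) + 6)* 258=-1528.99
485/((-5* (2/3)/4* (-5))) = 582/5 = 116.40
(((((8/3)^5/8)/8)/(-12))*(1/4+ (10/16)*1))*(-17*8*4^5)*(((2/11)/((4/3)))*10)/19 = 77987840/50787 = 1535.59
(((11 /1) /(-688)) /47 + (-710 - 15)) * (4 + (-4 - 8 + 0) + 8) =0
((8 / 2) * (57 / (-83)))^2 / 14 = 25992 / 48223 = 0.54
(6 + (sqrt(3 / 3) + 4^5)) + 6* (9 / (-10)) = 1025.60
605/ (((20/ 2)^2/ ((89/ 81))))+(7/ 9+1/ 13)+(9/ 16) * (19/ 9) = 732023/ 84240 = 8.69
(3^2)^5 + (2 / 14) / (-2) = 826685 / 14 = 59048.93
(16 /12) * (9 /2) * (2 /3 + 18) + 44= 156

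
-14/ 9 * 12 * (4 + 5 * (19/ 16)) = -371/ 2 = -185.50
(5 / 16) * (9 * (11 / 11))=45 / 16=2.81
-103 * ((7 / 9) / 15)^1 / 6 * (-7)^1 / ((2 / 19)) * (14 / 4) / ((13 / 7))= 4698757 / 42120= 111.56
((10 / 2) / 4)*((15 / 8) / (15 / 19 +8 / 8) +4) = 6865 / 1088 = 6.31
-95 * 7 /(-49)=13.57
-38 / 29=-1.31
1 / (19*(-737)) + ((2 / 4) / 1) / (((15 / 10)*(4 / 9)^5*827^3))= -578908284743 / 8110312232805376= -0.00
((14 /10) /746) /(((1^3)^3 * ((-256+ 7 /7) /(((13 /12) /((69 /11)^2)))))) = -11011 /54341101800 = -0.00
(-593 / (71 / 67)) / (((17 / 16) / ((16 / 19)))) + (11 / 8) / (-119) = -569598455 / 1284248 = -443.53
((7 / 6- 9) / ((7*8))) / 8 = -47 / 2688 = -0.02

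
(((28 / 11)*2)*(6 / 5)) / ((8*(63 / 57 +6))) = 266 / 2475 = 0.11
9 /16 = 0.56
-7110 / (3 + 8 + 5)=-3555 / 8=-444.38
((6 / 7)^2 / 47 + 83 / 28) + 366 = 3399043 / 9212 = 368.98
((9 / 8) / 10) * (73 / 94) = 657 / 7520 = 0.09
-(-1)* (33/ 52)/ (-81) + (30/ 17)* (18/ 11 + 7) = 3999343/ 262548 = 15.23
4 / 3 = 1.33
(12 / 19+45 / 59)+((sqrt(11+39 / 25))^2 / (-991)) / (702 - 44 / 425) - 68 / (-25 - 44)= 27208033984244 / 11433003878427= 2.38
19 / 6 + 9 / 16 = 179 / 48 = 3.73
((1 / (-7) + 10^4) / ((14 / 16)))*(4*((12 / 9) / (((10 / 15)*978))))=746656 / 7987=93.48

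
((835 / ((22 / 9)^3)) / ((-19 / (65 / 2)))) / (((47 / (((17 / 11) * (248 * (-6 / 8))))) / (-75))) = -4691594773125 / 104595304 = -44854.74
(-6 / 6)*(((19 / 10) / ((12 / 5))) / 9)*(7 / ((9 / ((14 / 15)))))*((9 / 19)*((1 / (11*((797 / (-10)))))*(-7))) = -343 / 1420254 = -0.00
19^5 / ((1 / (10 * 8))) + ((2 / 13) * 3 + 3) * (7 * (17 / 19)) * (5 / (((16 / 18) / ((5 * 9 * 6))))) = 195743396585 / 988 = 198120846.75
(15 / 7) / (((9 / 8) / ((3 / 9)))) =40 / 63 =0.63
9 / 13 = 0.69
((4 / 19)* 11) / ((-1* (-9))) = 44 / 171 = 0.26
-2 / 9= -0.22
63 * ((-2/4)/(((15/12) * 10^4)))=-63/25000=-0.00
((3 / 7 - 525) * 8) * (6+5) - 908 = -329492 / 7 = -47070.29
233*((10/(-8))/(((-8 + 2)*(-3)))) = -16.18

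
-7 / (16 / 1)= -0.44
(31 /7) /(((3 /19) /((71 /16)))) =41819 /336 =124.46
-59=-59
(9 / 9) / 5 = 1 / 5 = 0.20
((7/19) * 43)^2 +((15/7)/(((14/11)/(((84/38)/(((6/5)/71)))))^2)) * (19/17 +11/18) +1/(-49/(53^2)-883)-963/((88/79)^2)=23885535898675275635/618873366885312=38595.19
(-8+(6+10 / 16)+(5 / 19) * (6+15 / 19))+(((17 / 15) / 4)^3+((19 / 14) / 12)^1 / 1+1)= 844699151 / 545832000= 1.55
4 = 4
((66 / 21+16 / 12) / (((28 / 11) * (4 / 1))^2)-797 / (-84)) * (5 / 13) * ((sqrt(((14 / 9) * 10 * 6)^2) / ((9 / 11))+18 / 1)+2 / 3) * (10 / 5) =5579480 / 5733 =973.22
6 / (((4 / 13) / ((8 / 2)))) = 78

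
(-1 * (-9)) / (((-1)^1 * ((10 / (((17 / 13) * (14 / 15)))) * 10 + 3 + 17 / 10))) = -10710 / 103093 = -0.10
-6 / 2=-3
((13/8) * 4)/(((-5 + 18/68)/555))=-122655/161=-761.83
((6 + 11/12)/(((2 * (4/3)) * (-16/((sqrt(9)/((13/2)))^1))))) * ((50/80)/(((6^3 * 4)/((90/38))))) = -2075/16187392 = -0.00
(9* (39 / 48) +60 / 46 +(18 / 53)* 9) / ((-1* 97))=-227679 / 1891888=-0.12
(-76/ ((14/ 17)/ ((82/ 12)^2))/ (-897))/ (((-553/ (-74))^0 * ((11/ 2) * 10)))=0.09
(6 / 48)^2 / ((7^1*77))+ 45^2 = 69854401 / 34496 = 2025.00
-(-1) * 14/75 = 14/75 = 0.19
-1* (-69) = 69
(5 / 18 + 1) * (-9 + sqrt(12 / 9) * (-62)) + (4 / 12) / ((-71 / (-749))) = -1426 * sqrt(3) / 27-3401 / 426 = -99.46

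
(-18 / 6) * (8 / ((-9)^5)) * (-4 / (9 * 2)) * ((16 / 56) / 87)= -32 / 107882523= -0.00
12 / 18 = 2 / 3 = 0.67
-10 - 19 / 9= -12.11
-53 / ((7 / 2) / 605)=-64130 / 7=-9161.43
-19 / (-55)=19 / 55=0.35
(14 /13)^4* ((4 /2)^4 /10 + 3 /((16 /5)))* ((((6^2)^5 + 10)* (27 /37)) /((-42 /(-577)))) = 10931784468756921 /5283785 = 2068930599.70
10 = 10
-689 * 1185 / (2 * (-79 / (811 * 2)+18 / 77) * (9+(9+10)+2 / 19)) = -322910002415 / 4114114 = -78488.35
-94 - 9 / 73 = -6871 / 73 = -94.12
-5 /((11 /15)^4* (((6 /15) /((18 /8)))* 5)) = -2278125 /117128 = -19.45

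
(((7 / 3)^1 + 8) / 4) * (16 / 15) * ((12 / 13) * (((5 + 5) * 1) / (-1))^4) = 992000 / 39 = 25435.90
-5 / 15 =-1 / 3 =-0.33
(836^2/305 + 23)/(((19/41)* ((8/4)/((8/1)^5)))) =474191478784/5795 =81827692.63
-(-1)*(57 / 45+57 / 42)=551 / 210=2.62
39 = 39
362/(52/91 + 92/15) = 19005/352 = 53.99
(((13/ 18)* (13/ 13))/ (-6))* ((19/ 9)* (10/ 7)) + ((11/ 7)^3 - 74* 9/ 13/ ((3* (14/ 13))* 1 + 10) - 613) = -2198267353/ 3584007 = -613.35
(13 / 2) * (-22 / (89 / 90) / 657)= -1430 / 6497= -0.22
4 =4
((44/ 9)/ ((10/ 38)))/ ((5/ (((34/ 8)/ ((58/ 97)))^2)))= 568313009/ 3027600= 187.71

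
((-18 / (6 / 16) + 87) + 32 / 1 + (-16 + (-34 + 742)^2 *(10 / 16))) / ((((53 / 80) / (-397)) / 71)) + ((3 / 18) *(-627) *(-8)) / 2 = -706580419046 / 53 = -13331706019.74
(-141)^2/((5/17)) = 337977/5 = 67595.40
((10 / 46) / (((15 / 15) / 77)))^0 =1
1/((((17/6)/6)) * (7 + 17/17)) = 9/34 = 0.26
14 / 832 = 7 / 416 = 0.02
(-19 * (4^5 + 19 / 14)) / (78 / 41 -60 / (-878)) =-1636379085 / 165536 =-9885.34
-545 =-545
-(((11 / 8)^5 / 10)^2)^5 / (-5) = 11739085287969531650666649599035831993898213898723001 / 71362384635297994052914298472474756819137331200000000000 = 0.00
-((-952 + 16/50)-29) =24517/25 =980.68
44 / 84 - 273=-5722 / 21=-272.48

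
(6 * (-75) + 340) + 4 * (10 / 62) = -3390 / 31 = -109.35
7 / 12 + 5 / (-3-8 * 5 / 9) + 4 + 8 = 9577 / 804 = 11.91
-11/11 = -1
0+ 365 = 365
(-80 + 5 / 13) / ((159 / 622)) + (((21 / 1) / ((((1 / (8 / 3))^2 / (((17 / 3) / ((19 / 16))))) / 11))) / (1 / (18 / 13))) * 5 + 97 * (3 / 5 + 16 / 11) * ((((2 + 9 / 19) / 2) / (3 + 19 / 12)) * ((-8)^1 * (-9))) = 57828.56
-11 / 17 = -0.65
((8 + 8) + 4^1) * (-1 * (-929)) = 18580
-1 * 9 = -9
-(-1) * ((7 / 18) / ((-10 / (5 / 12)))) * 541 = -3787 / 432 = -8.77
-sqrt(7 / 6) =-sqrt(42) / 6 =-1.08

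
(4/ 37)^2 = 16/ 1369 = 0.01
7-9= -2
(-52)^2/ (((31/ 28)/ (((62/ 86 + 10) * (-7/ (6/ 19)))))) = -580411.33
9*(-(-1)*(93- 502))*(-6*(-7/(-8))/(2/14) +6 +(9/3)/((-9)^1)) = 457671/4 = 114417.75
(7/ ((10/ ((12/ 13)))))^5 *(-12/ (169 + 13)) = -112021056/ 15083778125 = -0.01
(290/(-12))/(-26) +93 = 14653/156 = 93.93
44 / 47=0.94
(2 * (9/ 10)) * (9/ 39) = 27/ 65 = 0.42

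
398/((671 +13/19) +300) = 3781/9231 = 0.41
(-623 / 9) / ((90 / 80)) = -4984 / 81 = -61.53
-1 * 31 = -31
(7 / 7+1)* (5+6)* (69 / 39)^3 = 267674 / 2197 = 121.84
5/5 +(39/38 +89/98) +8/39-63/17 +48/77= 387707/6789783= 0.06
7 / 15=0.47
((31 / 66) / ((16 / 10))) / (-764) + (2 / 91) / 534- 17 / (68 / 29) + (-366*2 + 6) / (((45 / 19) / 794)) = -3975940090793477 / 16335359040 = -243394.72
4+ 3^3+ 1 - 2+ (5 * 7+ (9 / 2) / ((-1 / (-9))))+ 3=217 / 2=108.50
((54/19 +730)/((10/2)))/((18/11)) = 89.57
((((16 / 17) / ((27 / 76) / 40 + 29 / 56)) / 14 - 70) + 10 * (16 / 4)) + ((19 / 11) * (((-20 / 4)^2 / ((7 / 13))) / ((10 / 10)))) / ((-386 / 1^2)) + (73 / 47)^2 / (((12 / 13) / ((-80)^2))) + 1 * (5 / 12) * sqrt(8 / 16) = 5 * sqrt(2) / 24 + 56967669040227445 / 3412071363162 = 16696.21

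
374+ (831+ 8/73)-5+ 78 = 93302/73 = 1278.11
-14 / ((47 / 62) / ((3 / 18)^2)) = -217 / 423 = -0.51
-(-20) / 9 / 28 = 0.08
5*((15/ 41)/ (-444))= -0.00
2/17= 0.12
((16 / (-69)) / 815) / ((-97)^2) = -16 / 529115115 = -0.00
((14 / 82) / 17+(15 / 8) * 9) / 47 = 94151 / 262072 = 0.36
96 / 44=24 / 11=2.18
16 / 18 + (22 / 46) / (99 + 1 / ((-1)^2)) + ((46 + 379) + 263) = 14260099 / 20700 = 688.89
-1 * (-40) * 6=240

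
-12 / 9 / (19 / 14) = -56 / 57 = -0.98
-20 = -20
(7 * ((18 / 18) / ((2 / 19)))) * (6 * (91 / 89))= 36309 / 89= 407.97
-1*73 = -73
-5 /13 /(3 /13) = -5 /3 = -1.67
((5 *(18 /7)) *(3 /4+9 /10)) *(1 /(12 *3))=33 /56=0.59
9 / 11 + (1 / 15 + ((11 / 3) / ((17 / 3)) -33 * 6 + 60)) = -382793 / 2805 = -136.47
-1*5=-5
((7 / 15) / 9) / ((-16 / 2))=-7 / 1080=-0.01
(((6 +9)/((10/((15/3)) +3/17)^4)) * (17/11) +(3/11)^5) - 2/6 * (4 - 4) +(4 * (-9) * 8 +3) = -85710841098957/301835503211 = -283.97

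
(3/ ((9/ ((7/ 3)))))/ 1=7/ 9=0.78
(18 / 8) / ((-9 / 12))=-3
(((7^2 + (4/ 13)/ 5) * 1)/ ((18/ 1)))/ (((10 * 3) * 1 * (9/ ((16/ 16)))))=1063/ 105300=0.01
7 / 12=0.58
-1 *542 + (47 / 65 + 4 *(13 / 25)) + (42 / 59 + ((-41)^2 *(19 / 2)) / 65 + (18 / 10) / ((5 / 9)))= -11104643 / 38350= -289.56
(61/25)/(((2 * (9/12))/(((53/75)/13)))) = 6466/73125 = 0.09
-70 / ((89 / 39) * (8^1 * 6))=-455 / 712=-0.64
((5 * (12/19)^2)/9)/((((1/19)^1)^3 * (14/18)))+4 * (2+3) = 13820/7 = 1974.29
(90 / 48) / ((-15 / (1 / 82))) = -1 / 656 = -0.00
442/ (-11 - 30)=-442/ 41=-10.78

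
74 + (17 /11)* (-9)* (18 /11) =6200 /121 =51.24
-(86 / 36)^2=-1849 / 324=-5.71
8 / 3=2.67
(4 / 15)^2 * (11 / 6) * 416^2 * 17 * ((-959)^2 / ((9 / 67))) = 15952555778711552 / 6075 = 2625935107606.84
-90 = -90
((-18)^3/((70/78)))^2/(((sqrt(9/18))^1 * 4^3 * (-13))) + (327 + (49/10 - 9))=3229/10 - 62178597 * sqrt(2)/1225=-71459.81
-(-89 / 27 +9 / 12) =275 / 108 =2.55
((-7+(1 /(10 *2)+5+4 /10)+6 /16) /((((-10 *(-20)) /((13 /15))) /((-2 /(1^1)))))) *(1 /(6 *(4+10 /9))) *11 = 6721 /1840000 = 0.00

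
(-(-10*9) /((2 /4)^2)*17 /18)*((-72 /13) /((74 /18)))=-220320 /481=-458.05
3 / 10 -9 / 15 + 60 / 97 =309 / 970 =0.32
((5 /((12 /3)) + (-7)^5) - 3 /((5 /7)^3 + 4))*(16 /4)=-33545649 /499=-67225.75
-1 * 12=-12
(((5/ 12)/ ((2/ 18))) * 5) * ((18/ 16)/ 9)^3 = 75/ 2048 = 0.04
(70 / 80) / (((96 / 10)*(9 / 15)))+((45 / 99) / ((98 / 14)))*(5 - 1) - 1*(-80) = 7132835 / 88704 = 80.41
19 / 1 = 19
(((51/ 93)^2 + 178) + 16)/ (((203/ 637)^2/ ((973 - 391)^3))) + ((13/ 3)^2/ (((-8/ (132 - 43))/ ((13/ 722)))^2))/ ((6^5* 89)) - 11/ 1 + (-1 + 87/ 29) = 711709373087287391042369130929/ 1887002666872233984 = 377163946602.67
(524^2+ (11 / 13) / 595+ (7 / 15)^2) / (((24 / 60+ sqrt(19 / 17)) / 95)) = -3631778464924 / 333333+ 9079446162310 * sqrt(323) / 5666661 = 17900734.71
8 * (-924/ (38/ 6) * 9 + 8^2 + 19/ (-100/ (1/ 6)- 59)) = -125117992/ 12521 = -9992.65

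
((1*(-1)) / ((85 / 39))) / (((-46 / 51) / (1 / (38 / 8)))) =234 / 2185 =0.11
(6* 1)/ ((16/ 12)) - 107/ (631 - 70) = 4835/ 1122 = 4.31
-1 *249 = -249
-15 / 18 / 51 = -5 / 306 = -0.02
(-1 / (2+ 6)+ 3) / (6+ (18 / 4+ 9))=23 / 156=0.15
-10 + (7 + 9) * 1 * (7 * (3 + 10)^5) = 41584806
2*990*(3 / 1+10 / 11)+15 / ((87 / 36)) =224640 / 29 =7746.21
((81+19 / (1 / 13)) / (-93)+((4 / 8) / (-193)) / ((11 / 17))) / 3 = -1394269 / 1184634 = -1.18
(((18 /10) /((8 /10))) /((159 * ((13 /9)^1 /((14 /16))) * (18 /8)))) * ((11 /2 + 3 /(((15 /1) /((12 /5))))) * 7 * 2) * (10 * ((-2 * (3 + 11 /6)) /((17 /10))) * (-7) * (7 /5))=1601467 /9010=177.74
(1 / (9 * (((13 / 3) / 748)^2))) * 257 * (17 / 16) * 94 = 14361278734 / 169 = 84977980.67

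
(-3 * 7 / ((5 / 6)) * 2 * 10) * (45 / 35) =-648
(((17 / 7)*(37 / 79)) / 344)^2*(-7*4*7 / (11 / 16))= -395641 / 126935699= -0.00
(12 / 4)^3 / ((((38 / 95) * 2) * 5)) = 27 / 4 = 6.75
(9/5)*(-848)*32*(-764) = 186587136/5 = 37317427.20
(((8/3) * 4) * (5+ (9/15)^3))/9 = 20864/3375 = 6.18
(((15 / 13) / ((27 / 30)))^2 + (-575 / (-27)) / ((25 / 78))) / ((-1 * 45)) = -103562 / 68445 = -1.51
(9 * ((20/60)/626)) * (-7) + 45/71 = 26679/44446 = 0.60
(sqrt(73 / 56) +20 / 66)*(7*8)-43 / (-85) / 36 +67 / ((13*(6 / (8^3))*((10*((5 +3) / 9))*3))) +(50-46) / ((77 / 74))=114314051 / 3063060 +2*sqrt(1022)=101.26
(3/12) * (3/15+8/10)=1/4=0.25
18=18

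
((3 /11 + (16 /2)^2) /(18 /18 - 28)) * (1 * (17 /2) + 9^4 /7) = -1337341 /594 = -2251.42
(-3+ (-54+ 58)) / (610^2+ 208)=1 / 372308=0.00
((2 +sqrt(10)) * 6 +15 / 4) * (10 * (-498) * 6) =-179280 * sqrt(10)- 470610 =-1037543.14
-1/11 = -0.09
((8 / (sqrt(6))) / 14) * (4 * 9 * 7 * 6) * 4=576 * sqrt(6)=1410.91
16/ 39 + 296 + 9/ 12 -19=43393/ 156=278.16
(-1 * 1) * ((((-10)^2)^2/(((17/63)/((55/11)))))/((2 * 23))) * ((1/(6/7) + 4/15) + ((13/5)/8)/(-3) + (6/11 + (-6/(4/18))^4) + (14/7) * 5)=-9207420980625/4301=-2140762841.35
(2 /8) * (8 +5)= 13 /4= 3.25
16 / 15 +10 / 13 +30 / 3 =2308 / 195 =11.84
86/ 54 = 43/ 27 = 1.59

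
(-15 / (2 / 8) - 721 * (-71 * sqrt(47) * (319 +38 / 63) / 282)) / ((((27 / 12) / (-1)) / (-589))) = -47120 / 3 +173457266390 * sqrt(47) / 11421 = 104105045.13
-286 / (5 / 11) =-3146 / 5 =-629.20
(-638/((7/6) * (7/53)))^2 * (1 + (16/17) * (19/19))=1358343276048/40817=33278861.16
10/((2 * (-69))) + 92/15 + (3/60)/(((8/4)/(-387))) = -665/184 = -3.61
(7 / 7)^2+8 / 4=3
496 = 496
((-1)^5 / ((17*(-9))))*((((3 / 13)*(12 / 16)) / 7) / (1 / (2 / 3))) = 1 / 9282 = 0.00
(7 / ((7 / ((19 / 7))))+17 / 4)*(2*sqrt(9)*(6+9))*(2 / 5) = 1755 / 7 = 250.71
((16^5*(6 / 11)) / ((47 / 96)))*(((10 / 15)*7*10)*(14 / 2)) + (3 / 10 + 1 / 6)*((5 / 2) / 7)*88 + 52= 591900283880 / 1551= 381624941.25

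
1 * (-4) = -4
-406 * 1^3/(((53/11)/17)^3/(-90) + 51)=-238942477620/30014792893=-7.96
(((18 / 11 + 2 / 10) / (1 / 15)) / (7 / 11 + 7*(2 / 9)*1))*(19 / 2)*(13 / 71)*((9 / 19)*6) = 957177 / 15407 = 62.13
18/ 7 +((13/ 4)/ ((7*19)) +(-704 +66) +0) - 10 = -645.40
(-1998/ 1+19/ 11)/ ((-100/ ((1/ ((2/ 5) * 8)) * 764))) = 4194169/ 880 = 4766.10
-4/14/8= -1/28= -0.04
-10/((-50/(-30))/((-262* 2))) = 3144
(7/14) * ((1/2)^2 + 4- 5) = -3/8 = -0.38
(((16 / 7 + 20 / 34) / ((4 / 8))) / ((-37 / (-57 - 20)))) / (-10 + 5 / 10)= -792 / 629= -1.26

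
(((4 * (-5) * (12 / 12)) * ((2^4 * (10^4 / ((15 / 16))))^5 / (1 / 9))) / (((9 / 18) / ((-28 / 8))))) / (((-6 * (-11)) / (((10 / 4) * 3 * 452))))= 2783083832226611200000000000000000 / 297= 9370652633759633670033670000000.00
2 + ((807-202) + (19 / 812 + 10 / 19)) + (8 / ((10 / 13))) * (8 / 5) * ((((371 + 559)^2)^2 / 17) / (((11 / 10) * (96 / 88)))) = 160034457048561709 / 262276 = 610175757784.02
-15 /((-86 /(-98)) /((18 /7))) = -43.95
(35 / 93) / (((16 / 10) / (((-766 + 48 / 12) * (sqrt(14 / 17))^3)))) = -155575 * sqrt(238) / 17918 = -133.95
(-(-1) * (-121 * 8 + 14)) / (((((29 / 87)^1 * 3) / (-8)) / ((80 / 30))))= 20352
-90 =-90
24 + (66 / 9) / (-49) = 3506 / 147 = 23.85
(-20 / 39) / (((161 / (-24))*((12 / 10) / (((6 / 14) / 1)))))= 400 / 14651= 0.03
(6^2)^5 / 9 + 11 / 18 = 120932363 / 18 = 6718464.61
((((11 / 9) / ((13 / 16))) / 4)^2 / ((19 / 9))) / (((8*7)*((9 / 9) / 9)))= 242 / 22477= 0.01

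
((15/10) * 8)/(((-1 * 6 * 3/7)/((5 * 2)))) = -140/3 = -46.67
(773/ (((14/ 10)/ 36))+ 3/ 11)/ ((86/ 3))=4591683/ 6622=693.40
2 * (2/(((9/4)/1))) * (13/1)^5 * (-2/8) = -1485172/9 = -165019.11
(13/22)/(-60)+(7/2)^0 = 1307/1320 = 0.99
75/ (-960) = -5/ 64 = -0.08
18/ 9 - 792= -790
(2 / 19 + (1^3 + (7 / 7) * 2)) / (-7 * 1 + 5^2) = 59 / 342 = 0.17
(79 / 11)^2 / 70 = 0.74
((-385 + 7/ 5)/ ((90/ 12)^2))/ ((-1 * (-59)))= -7672/ 66375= -0.12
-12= -12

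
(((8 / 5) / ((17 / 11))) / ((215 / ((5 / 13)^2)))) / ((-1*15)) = -88 / 1853085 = -0.00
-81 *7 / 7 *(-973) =78813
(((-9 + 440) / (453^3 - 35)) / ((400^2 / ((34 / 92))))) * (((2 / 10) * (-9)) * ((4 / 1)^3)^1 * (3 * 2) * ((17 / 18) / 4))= -373677 / 213807176600000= -0.00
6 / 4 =3 / 2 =1.50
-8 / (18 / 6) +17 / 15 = -23 / 15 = -1.53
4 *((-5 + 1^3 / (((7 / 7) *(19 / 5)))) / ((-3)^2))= -40 / 19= -2.11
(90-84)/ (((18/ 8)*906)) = 4/ 1359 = 0.00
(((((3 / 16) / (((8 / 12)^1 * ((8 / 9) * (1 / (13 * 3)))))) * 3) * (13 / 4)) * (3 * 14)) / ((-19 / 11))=-2925.52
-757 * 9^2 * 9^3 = -44700093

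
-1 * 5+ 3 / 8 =-37 / 8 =-4.62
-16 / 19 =-0.84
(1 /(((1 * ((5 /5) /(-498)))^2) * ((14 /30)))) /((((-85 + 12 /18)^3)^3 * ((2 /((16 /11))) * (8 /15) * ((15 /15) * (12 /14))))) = -183054852450 /46717261351587040851263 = -0.00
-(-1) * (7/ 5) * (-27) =-189/ 5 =-37.80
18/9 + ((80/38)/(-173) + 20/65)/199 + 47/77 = 1710169625/654767113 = 2.61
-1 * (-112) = 112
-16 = -16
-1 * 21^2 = -441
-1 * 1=-1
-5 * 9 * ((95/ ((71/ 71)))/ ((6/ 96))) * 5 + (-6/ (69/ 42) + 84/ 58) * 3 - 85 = -228175105/ 667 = -342091.61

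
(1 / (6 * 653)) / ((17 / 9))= 0.00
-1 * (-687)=687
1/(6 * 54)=1/324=0.00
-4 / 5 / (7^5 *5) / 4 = -1 / 420175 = -0.00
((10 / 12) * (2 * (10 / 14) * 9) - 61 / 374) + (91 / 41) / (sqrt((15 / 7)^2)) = 18655811 / 1610070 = 11.59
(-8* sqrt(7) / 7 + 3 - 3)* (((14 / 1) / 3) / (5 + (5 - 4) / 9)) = -24* sqrt(7) / 23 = -2.76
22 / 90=11 / 45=0.24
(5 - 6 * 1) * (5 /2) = -5 /2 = -2.50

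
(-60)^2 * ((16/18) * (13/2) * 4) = 83200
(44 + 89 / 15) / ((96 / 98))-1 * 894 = -606979 / 720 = -843.03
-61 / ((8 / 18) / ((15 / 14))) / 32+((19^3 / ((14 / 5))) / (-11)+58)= -3337049 / 19712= -169.29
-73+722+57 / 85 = 55222 / 85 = 649.67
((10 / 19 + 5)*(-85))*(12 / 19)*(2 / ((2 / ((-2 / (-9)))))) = -23800 / 361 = -65.93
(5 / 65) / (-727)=-1 / 9451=-0.00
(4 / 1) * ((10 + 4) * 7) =392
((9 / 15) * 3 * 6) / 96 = 9 / 80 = 0.11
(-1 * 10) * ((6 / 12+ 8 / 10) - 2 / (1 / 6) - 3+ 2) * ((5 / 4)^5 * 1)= 365625 / 1024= 357.06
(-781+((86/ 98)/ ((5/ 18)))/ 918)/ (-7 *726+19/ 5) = 9758552/ 63452109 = 0.15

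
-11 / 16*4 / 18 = -11 / 72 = -0.15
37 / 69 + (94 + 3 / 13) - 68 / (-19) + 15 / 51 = 98.64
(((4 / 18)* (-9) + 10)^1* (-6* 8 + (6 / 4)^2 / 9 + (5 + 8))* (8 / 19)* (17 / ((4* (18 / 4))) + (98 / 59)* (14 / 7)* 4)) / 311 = -16807880 / 3137679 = -5.36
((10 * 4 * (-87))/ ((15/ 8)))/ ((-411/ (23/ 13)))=42688/ 5343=7.99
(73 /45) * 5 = 8.11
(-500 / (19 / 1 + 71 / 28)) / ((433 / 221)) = -3094000 / 261099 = -11.85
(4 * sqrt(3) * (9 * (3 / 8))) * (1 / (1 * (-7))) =-27 * sqrt(3) / 14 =-3.34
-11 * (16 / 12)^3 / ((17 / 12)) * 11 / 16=-1936 / 153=-12.65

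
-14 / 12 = -1.17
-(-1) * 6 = 6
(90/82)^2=2025/1681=1.20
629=629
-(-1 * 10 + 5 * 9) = -35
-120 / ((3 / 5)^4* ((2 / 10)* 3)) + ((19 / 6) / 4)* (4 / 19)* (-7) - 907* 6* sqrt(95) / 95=-250189 / 162 - 5442* sqrt(95) / 95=-2102.71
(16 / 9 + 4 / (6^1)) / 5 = 22 / 45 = 0.49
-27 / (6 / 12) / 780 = -0.07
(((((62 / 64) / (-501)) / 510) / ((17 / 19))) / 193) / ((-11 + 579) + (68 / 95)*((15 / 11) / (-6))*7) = -123101 / 3178243462366080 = -0.00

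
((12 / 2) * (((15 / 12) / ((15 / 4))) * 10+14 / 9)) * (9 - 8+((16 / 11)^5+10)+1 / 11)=7559408 / 14641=516.32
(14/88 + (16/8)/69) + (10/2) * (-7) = -105689/3036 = -34.81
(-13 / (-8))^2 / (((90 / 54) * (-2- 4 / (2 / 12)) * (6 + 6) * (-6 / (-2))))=-13 / 7680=-0.00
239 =239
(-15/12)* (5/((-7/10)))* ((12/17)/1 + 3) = 1125/34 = 33.09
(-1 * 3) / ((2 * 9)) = -1 / 6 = -0.17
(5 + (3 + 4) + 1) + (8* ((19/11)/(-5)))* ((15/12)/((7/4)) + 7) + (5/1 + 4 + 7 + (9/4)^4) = 3282977/98560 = 33.31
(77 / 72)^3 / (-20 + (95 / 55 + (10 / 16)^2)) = -5021863 / 73419048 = -0.07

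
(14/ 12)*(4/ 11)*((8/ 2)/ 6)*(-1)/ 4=-7/ 99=-0.07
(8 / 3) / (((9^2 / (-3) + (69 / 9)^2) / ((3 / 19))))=36 / 2717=0.01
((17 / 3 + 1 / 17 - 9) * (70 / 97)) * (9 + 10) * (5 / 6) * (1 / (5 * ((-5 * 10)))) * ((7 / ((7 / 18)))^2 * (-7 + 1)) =-2398788 / 8245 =-290.94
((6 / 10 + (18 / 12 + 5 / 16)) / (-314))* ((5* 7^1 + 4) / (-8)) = 7527 / 200960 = 0.04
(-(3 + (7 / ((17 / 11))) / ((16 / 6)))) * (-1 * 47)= 220.83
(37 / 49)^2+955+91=2512815 / 2401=1046.57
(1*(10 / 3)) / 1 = 10 / 3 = 3.33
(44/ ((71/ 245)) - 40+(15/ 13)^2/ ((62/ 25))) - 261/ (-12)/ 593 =99175669573/ 882310468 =112.40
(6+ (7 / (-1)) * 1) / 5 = -1 / 5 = -0.20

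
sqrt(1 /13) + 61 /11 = sqrt(13) /13 + 61 /11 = 5.82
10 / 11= 0.91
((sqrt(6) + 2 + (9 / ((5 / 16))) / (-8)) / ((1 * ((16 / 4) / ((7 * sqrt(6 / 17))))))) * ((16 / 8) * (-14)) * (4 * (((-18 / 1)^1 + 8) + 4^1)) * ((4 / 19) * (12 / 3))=-150528 * sqrt(102) / 1615 + 112896 * sqrt(17) / 323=499.78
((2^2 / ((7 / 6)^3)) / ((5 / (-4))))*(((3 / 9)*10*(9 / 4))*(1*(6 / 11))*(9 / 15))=-93312 / 18865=-4.95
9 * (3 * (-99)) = -2673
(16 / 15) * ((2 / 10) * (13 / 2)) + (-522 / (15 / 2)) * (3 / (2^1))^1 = -103.01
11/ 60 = 0.18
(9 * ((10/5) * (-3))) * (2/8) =-27/2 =-13.50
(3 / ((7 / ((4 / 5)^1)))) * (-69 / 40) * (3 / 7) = -621 / 2450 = -0.25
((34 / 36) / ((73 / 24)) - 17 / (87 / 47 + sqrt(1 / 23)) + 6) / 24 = -112601585 / 903390768 + 37553 * sqrt(23) / 4125072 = -0.08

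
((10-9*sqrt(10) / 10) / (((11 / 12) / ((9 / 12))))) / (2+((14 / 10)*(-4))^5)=-46875 / 31540883+16875*sqrt(10) / 126163532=-0.00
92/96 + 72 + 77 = 3599/24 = 149.96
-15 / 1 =-15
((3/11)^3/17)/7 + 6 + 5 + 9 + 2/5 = 16155813/791945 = 20.40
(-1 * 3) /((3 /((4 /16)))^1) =-1 /4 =-0.25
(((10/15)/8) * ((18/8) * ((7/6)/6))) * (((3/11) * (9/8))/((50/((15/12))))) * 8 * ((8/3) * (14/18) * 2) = 49/5280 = 0.01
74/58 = 37/29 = 1.28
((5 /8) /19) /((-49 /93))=-465 /7448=-0.06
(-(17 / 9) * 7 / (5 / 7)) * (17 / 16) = -14161 / 720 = -19.67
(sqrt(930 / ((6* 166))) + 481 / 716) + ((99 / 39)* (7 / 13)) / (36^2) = 8792995 / 13068432 + sqrt(25730) / 166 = 1.64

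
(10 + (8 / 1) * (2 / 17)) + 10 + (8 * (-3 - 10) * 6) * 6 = -3723.06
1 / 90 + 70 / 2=3151 / 90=35.01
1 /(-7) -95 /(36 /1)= -701 /252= -2.78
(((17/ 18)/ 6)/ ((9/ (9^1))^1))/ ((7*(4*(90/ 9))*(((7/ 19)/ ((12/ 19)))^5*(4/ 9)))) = 11016/ 588245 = 0.02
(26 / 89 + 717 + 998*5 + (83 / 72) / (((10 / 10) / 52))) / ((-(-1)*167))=9239113 / 267534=34.53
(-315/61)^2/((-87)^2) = 11025/3129361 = 0.00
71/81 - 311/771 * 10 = -65723/20817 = -3.16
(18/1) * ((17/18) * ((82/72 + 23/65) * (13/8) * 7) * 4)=415667/360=1154.63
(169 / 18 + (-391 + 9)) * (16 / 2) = -26828 / 9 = -2980.89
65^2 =4225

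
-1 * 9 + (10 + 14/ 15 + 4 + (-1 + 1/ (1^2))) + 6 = 179/ 15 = 11.93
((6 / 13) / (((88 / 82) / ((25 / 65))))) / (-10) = -123 / 7436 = -0.02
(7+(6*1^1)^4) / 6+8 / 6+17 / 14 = 1538 / 7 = 219.71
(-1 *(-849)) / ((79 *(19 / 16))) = 13584 / 1501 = 9.05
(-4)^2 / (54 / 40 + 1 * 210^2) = 320 / 882027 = 0.00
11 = 11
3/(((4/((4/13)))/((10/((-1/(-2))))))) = 60/13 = 4.62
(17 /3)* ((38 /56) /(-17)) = -19 /84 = -0.23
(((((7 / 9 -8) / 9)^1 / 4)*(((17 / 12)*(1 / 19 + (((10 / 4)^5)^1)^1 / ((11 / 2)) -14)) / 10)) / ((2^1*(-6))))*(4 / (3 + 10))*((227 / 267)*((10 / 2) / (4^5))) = 27302425 / 2369804304384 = 0.00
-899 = -899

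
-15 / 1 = -15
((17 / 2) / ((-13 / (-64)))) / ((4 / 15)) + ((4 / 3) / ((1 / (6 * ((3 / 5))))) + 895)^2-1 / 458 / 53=6388528731237 / 7889050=809796.96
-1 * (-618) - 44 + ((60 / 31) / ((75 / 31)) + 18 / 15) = 576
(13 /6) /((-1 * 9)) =-13 /54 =-0.24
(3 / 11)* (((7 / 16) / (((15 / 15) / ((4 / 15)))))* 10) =0.32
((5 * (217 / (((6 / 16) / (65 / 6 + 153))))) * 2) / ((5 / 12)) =2275317.33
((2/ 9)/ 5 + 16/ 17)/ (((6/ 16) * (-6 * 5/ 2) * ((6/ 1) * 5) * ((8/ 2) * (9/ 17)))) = -754/ 273375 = -0.00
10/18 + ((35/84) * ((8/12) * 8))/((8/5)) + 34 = 647/18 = 35.94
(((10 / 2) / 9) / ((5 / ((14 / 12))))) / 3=7 / 162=0.04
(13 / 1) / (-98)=-13 / 98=-0.13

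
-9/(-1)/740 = 9/740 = 0.01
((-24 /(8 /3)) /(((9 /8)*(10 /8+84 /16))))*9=-144 /13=-11.08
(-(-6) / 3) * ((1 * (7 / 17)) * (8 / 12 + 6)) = 280 / 51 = 5.49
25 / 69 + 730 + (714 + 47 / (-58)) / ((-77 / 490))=-83820470 / 22011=-3808.12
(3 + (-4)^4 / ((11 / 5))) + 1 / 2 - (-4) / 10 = 13229 / 110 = 120.26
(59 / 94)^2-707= -6243571 / 8836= -706.61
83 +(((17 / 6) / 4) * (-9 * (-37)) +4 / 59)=150541 / 472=318.94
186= 186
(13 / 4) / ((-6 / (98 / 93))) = -637 / 1116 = -0.57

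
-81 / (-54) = 3 / 2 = 1.50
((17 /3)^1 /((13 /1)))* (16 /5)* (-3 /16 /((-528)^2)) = -17 /18120960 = -0.00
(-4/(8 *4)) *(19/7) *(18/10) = -171/280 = -0.61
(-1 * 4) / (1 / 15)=-60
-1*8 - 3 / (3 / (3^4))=-89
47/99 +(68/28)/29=11224/20097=0.56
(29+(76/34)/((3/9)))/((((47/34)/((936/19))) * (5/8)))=9090432/4465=2035.93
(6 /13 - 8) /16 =-49 /104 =-0.47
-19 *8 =-152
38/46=19/23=0.83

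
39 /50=0.78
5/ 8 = 0.62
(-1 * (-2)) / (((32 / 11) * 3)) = 11 / 48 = 0.23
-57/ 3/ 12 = -19/ 12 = -1.58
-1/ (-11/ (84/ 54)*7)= 2/ 99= 0.02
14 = 14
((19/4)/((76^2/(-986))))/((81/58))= -0.58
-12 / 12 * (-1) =1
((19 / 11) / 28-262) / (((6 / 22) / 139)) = -11214103 / 84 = -133501.23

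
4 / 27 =0.15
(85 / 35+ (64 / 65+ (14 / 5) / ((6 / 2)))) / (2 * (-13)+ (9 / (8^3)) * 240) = -11168 / 55965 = -0.20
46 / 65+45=2971 / 65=45.71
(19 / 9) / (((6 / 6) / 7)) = 14.78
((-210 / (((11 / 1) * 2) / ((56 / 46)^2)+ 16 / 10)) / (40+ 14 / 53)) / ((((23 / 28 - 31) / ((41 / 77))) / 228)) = 81569900160 / 63931896743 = 1.28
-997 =-997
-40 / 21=-1.90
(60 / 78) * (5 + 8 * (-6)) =-430 / 13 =-33.08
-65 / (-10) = 6.50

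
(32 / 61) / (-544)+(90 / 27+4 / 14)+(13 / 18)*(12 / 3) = 425107 / 65331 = 6.51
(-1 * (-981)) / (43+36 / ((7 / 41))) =6867 / 1777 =3.86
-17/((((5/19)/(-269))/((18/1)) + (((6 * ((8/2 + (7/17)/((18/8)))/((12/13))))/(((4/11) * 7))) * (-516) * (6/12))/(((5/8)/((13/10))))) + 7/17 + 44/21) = 930559770/313635322001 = 0.00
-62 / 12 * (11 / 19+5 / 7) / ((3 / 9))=-2666 / 133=-20.05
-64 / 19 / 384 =-0.01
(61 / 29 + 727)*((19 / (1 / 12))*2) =9641664 / 29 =332471.17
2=2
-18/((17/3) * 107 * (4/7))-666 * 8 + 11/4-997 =-46001069/7276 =-6322.30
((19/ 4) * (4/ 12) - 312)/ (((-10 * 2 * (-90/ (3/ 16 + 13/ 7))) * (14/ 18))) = -34121/ 75264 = -0.45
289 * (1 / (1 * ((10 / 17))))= 4913 / 10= 491.30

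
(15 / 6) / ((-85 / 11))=-11 / 34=-0.32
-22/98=-11/49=-0.22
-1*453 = -453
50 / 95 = 10 / 19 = 0.53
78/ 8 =39/ 4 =9.75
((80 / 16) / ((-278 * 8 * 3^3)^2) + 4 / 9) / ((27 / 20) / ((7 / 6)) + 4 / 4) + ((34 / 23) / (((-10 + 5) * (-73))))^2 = 3953289293756408887 / 19186044468197500800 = 0.21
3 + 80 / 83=3.96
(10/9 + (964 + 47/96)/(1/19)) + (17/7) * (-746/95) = 3506222239/191520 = 18307.34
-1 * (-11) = 11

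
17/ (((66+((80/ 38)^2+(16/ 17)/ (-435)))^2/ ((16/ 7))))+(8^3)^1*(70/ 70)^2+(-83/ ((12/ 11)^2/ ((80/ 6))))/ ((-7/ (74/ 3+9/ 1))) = 49954362593282076862307/ 10022102090158546206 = 4984.42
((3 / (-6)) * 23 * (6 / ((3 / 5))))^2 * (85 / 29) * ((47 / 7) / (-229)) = -52833875 / 46487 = -1136.53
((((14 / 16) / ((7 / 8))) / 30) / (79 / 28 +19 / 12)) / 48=0.00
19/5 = 3.80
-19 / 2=-9.50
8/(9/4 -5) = -32/11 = -2.91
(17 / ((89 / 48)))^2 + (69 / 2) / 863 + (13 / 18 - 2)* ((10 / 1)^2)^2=-1561890963955 / 123044814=-12693.68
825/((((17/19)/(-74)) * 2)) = -579975/17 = -34116.18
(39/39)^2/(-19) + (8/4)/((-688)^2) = -236653/4496768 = -0.05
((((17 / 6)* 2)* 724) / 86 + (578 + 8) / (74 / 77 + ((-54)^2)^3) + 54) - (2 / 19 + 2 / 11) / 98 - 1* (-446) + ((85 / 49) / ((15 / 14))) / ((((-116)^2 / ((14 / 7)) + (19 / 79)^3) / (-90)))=109101763885726815672705440731 / 199206830128249030557355347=547.68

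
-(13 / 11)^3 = -2197 / 1331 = -1.65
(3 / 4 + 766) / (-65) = -3067 / 260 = -11.80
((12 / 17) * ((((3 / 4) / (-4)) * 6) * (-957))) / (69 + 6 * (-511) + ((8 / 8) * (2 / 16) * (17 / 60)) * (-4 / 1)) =-1550340 / 6114169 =-0.25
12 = 12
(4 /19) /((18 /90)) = 20 /19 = 1.05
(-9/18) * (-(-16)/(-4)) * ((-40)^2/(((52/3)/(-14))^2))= 352800/169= 2087.57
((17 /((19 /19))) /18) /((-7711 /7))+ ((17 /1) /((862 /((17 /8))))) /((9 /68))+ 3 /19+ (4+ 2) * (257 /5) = 1170236728621 /3788722740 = 308.87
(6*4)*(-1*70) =-1680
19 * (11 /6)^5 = 3059969 /7776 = 393.51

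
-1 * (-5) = 5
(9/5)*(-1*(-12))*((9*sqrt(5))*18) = 17496*sqrt(5)/5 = 7824.45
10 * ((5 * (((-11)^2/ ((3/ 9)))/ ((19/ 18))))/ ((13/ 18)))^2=3458145636000/ 61009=56682549.07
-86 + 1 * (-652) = -738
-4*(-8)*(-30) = -960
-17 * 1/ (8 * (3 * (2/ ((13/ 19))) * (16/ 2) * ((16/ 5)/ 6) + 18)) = -1105/ 28816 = -0.04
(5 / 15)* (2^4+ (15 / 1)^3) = 3391 / 3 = 1130.33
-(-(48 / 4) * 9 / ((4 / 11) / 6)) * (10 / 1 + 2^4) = 46332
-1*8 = -8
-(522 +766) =-1288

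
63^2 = 3969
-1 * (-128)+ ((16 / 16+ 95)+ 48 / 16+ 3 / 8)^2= 640217 / 64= 10003.39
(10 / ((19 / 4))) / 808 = 5 / 1919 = 0.00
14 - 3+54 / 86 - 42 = -1306 / 43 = -30.37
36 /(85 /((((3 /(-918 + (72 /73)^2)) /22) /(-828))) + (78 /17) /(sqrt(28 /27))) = 4028250420199199040 /52959865192401460890226871 - 25104045044 * sqrt(21) /158879595577204382670680613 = 0.00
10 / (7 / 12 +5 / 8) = 240 / 29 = 8.28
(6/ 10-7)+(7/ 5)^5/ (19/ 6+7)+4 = -356658/ 190625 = -1.87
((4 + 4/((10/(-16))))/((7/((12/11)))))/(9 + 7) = -9/385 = -0.02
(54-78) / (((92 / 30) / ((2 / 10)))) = -1.57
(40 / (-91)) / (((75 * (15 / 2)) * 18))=-8 / 184275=-0.00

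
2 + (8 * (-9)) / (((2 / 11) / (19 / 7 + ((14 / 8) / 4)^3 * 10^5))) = -3317186.14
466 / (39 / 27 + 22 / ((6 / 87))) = 2097 / 1442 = 1.45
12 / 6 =2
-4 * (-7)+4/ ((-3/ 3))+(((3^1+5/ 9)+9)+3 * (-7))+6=194/ 9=21.56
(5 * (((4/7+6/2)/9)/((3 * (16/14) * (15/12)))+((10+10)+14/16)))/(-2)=-22645/432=-52.42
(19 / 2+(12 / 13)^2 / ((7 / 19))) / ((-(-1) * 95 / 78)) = 4413 / 455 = 9.70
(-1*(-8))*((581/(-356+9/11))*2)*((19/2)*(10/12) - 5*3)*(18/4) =3259410/3907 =834.25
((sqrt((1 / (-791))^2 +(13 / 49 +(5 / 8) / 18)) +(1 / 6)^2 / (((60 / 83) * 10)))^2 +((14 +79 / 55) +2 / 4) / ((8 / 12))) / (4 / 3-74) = -11103319781810357 / 33334224295680000-83 * sqrt(27032117) / 7449321600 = -0.33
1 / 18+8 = 145 / 18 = 8.06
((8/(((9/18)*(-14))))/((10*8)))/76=-1/5320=-0.00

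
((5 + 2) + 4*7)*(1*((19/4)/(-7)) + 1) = 45/4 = 11.25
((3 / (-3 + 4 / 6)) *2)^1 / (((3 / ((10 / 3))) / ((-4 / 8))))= 10 / 7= 1.43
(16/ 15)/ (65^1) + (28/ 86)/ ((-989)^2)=672960898/ 41007722925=0.02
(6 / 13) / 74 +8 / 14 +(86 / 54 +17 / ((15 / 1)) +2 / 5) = 1683449 / 454545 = 3.70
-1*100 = -100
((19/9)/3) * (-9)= -19/3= -6.33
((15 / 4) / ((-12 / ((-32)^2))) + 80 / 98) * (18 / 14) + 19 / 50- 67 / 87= -612888071 / 1492050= -410.77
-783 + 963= 180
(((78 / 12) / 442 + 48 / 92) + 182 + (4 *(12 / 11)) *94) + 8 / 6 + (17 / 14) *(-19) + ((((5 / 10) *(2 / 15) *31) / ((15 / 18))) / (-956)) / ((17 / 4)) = 1232557526401 / 2158671900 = 570.98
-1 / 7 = -0.14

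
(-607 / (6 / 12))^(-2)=1 / 1473796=0.00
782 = 782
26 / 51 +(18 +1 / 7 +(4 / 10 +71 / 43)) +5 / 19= 20.97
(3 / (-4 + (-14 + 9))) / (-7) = 1 / 21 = 0.05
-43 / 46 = -0.93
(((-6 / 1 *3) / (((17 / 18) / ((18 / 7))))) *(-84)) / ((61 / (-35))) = -2362.04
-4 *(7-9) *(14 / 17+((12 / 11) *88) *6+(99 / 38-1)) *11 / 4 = 4110315 / 323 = 12725.43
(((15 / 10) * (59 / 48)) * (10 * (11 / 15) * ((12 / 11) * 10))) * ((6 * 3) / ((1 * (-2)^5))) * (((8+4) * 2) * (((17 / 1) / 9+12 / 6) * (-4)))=30975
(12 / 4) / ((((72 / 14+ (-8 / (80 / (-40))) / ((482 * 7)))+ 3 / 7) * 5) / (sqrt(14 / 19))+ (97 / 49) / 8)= 0.09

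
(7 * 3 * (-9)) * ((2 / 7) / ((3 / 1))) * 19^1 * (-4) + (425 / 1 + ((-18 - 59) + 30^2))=2616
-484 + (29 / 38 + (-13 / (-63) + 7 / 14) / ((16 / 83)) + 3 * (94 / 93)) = -565855505 / 1187424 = -476.54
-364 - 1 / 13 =-4733 / 13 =-364.08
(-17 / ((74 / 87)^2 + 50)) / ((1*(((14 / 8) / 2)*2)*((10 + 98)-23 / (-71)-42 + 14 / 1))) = -0.00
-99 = -99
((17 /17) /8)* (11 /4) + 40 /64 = 0.97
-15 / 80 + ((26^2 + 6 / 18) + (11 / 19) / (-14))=4316251 / 6384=676.10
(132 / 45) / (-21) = -44 / 315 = -0.14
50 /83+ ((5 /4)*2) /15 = 383 /498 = 0.77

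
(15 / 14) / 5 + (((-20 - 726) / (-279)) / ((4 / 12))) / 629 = 185935 / 818958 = 0.23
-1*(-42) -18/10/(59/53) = 11913/295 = 40.38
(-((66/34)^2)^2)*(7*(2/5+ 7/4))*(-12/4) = 1070886663/1670420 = 641.09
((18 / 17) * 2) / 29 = 36 / 493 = 0.07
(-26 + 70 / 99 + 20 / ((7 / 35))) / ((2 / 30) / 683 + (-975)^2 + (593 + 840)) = 0.00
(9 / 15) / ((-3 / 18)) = -18 / 5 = -3.60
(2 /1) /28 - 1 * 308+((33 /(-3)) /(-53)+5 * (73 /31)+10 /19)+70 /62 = -128616561 /437038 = -294.29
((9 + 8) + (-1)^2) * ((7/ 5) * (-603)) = -15195.60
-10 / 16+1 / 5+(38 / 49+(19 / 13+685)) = 17499971 / 25480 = 686.81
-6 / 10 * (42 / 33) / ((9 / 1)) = -14 / 165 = -0.08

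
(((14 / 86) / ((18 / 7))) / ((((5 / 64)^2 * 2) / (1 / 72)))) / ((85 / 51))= 6272 / 145125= 0.04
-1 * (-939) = 939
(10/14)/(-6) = -5/42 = -0.12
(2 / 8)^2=1 / 16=0.06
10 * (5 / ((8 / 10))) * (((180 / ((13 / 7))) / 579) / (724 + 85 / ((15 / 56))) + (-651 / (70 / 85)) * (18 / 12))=-1161755598375 / 15676232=-74109.36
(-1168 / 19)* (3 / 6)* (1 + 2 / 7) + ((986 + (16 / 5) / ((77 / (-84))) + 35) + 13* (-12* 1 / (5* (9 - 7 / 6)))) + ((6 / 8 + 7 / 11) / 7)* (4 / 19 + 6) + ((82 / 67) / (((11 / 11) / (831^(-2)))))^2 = 975.24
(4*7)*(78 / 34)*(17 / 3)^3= 105196 / 9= 11688.44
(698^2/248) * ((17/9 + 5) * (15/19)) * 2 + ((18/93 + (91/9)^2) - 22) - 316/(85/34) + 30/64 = 162768553759/7633440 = 21323.09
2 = 2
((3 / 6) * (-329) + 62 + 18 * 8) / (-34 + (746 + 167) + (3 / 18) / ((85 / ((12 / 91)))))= 642005 / 13598134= 0.05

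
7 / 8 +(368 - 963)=-4753 / 8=-594.12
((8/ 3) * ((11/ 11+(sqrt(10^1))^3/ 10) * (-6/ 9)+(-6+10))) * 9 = 80 - 16 * sqrt(10) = 29.40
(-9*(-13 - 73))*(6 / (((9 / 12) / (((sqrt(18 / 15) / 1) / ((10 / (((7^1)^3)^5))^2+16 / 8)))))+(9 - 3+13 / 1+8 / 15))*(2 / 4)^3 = 2907574897499301293334359121*sqrt(30) / 37565567151153763479772165+37797 / 20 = 2313.79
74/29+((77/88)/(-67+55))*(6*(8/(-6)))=1091/348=3.14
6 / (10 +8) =1 / 3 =0.33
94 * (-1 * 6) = -564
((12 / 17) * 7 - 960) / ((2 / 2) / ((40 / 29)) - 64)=649440 / 43027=15.09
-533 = -533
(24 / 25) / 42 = 4 / 175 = 0.02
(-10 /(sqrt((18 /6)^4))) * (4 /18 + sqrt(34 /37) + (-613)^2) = -417522.42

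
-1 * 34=-34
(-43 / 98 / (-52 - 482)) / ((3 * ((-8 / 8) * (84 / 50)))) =-1075 / 6593832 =-0.00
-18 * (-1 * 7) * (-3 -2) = -630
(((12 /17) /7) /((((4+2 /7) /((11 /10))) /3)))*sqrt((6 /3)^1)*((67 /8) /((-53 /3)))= -6633*sqrt(2) /180200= -0.05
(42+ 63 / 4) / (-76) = -0.76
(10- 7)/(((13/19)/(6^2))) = 2052/13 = 157.85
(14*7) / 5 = 98 / 5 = 19.60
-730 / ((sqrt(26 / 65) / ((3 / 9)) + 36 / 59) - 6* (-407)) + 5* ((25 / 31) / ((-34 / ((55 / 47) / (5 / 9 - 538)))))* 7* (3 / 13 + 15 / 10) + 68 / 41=1270565* sqrt(10) / 17307360387 + 860672746027541867653 / 631545373317911446836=1.36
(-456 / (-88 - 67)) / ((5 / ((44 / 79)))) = 20064 / 61225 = 0.33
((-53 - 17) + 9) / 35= -1.74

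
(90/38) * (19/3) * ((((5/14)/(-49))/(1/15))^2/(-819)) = -9375/42824236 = -0.00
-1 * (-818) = 818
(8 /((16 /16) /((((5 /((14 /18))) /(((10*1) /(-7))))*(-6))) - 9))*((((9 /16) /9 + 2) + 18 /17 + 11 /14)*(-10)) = 34.87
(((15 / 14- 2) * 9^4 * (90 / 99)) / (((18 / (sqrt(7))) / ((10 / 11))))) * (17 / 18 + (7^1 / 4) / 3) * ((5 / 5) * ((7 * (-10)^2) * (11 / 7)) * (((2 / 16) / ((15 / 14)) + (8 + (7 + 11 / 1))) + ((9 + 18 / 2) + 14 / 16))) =-55957905.99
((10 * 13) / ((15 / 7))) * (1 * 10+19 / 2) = 1183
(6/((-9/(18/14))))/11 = -6/77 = -0.08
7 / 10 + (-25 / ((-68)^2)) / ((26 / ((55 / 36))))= 15141349 / 21640320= 0.70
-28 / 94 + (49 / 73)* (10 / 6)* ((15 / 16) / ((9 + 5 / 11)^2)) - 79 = -47076552401 / 593755136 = -79.29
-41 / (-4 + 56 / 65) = 2665 / 204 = 13.06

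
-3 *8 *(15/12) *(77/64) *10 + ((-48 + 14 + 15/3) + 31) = -5743/16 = -358.94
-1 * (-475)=475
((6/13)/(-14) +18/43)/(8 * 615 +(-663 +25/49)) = 10563/116617462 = 0.00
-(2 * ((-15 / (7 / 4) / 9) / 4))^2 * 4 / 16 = -25 / 441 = -0.06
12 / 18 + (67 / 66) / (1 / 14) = 491 / 33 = 14.88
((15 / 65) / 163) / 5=3 / 10595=0.00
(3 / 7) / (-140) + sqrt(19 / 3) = -3 / 980 + sqrt(57) / 3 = 2.51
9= 9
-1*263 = -263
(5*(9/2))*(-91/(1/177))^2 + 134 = 11674595473/2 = 5837297736.50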